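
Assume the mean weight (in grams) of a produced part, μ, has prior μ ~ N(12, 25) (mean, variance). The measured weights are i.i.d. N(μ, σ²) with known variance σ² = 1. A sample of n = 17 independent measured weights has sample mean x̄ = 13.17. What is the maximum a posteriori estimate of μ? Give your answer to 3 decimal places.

n = 17, x̄ = 13.17.
For a Normal prior and Normal likelihood with known variance, the posterior is Normal; its mode equals its mean, the precision-weighted average.
Prior precision 1/σ₀² = 1/25 = 0.04; data precision n/σ² = 17/1 = 17.
μ̂ = (0.04·12 + 17·13.17) / (0.04 + 17) = 224.37/17.04 = 7479/568 ≈ 13.167.

μ̂_MAP = 13.167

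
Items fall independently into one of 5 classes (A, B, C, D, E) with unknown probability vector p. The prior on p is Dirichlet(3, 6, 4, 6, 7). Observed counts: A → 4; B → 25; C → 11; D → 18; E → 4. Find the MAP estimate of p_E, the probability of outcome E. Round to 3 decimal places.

MAP estimate of p_E = 0.120

The posterior is Dirichlet(αᵢ + nᵢ) = Dirichlet(7, 31, 15, 24, 11).
For a Dirichlet(a₁,…,a_K) with all aᵢ > 1, the mode has j-th component (aⱼ − 1)/(Σaᵢ − K).
Here Σaᵢ = 88 and K = 5, so p_E = (11 − 1)/(88 − 5) = 10/83 ≈ 0.120.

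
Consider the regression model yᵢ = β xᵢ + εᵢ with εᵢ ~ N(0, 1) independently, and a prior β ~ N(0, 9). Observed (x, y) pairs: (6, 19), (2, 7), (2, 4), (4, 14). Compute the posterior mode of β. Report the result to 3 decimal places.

log p(β | y) = −Σ(yᵢ − βxᵢ)²/(2·1) − β²/(2·9) + const.
Setting the derivative to zero: Σxᵢ(yᵢ − βxᵢ)/1 − β/9 = 0, so β = Σxᵢyᵢ / (Σxᵢ² + σ²/τ²).
Σxᵢyᵢ = 6·19 + 2·7 + 2·4 + 4·14 = 192; Σxᵢ² = 60; σ²/τ² = 1/9.
β̂_MAP = 192 / (60 + 1/9) = 192/(541/9) = 1728/541 ≈ 3.194.

β̂_MAP = 3.194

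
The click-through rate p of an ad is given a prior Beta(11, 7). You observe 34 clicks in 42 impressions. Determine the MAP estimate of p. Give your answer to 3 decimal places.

p̂_MAP = 0.759

Prior: Beta(11, 7).
Data: 34 successes in 42 trials. The binomial likelihood contributes p^34(1−p)^8, so the posterior is Beta(11+34, 7+8) = Beta(45, 15).
For Beta(a, b) with a, b > 1 the mode is (a−1)/(a+b−2) = 44/58 ≈ 0.759.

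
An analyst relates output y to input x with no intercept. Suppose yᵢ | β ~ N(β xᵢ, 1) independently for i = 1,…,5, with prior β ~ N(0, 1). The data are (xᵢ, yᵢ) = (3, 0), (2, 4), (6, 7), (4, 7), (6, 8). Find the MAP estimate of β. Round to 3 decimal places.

log p(β | y) = −Σ(yᵢ − βxᵢ)²/(2·1) − β²/(2·1) + const.
Setting the derivative to zero: Σxᵢ(yᵢ − βxᵢ)/1 − β/1 = 0, so β = Σxᵢyᵢ / (Σxᵢ² + σ²/τ²).
Σxᵢyᵢ = 3·0 + 2·4 + 6·7 + 4·7 + 6·8 = 126; Σxᵢ² = 101; σ²/τ² = 1.
β̂_MAP = 126 / (101 + 1) = 126/102 ≈ 1.235.

β̂_MAP = 1.235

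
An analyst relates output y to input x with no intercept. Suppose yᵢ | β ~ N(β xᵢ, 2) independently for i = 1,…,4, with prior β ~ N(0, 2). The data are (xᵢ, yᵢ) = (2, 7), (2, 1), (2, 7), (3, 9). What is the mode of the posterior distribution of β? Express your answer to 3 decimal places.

β̂_MAP = 2.591

log p(β | y) = −Σ(yᵢ − βxᵢ)²/(2·2) − β²/(2·2) + const.
Setting the derivative to zero: Σxᵢ(yᵢ − βxᵢ)/2 − β/2 = 0, so β = Σxᵢyᵢ / (Σxᵢ² + σ²/τ²).
Σxᵢyᵢ = 2·7 + 2·1 + 2·7 + 3·9 = 57; Σxᵢ² = 21; σ²/τ² = 1.
β̂_MAP = 57 / (21 + 1) = 57/22 ≈ 2.591.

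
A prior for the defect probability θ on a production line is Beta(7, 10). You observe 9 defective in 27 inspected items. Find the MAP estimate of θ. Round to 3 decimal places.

θ̂_MAP = 0.357

Prior: Beta(7, 10).
Data: 9 successes in 27 trials. The binomial likelihood contributes θ^9(1−θ)^18, so the posterior is Beta(7+9, 10+18) = Beta(16, 28).
For Beta(a, b) with a, b > 1 the mode is (a−1)/(a+b−2) = 15/42 ≈ 0.357.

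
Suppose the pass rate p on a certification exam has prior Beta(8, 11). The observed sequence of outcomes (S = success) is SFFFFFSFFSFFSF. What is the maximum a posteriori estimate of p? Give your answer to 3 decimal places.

Prior: Beta(8, 11).
Data: 4 successes in 14 trials (from the sequence). The binomial likelihood contributes p^4(1−p)^10, so the posterior is Beta(8+4, 11+10) = Beta(12, 21).
For Beta(a, b) with a, b > 1 the mode is (a−1)/(a+b−2) = 11/31 ≈ 0.355.

p̂_MAP = 0.355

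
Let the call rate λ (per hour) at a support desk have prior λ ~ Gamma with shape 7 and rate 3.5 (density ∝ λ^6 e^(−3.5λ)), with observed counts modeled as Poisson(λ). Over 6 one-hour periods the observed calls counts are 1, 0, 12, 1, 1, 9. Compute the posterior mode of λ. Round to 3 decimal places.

λ̂_MAP = 3.158

Σxᵢ = 1+0+12+1+1+9 = 24, with n = 6.
Posterior ∝ λ^6e^(−3.5λ) · λ^24e^(−6λ) = λ^30e^(−9.5λ), i.e. Gamma(shape=31, rate=9.5).
The mode of a Gamma(a, b) with a ≥ 1 (shape–rate) is (a−1)/b = 30/9.5 ≈ 3.158.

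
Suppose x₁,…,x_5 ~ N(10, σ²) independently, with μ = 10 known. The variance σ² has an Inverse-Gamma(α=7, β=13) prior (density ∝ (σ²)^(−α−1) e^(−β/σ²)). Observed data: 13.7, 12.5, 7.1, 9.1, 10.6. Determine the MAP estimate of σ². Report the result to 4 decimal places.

σ̂²_MAP = 2.6438

Sum of squared deviations about the known mean: SS = (13.7−10)² + (12.5−10)² + (7.1−10)² + (9.1−10)² + (10.6−10)² = 29.52.
The Normal likelihood contributes (σ²)^(−n/2) exp(−SS/(2σ²)), so the posterior is Inverse-Gamma(α + n/2, β + SS/2) = Inverse-Gamma(9.5, 27.76).
The mode of Inverse-Gamma(a, b) is b/(a+1) = 27.76/10.5 ≈ 2.6438.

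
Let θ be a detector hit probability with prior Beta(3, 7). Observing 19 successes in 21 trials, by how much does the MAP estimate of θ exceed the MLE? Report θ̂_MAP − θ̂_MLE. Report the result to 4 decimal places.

MAP − MLE = -0.1806

Posterior is Beta(22, 9); MAP = (22−1)/(31−2) = 21/29 ≈ 0.72414.
MLE ignores the prior: θ̂_MLE = k/n = 19/21 ≈ 0.90476.
Difference = 21/29 − 19/21 = -110/609 ≈ -0.1806.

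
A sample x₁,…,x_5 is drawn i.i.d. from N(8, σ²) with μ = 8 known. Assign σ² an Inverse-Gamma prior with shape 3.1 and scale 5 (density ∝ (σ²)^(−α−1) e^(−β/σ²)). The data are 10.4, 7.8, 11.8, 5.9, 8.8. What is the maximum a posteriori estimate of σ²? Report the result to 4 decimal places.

Sum of squared deviations about the known mean: SS = (10.4−8)² + (7.8−8)² + (11.8−8)² + (5.9−8)² + (8.8−8)² = 25.29.
The Normal likelihood contributes (σ²)^(−n/2) exp(−SS/(2σ²)), so the posterior is Inverse-Gamma(α + n/2, β + SS/2) = Inverse-Gamma(5.6, 17.645).
The mode of Inverse-Gamma(a, b) is b/(a+1) = 17.645/6.6 ≈ 2.6735.

σ̂²_MAP = 2.6735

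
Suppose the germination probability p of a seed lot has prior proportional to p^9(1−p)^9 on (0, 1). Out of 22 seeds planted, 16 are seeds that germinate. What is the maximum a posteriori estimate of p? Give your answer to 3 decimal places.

p̂_MAP = 0.625

The prior density ∝ p^9(1−p)^9 is the kernel of Beta(10, 10).
Data: 16 successes in 22 trials. The binomial likelihood contributes p^16(1−p)^6, so the posterior is Beta(10+16, 10+6) = Beta(26, 16).
For Beta(a, b) with a, b > 1 the mode is (a−1)/(a+b−2) = 25/40 ≈ 0.625.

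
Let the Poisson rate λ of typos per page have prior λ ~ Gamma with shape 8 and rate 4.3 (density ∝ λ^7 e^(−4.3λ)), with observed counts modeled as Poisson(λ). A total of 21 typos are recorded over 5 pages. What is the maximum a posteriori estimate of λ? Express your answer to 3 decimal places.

λ̂_MAP = 3.011

Σxᵢ = 21, n = 5.
Posterior ∝ λ^7e^(−4.3λ) · λ^21e^(−5λ) = λ^28e^(−9.3λ), i.e. Gamma(shape=29, rate=9.3).
The mode of a Gamma(a, b) with a ≥ 1 (shape–rate) is (a−1)/b = 28/9.3 ≈ 3.011.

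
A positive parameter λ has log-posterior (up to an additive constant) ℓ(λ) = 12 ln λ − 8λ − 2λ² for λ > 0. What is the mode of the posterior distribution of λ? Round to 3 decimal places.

λ̂_MAP = 1.000

ℓ'(λ) = 12/λ − 8 − 4λ. Setting this to zero and multiplying by λ: 4λ² + 8λ − 12 = 0.
λ = (−8 + √(8² + 4·4·12)) / (2·4) = (−8 + √256) / 8 = (−8 + 16)/8 = 1.
ℓ''(λ) = −12/λ² − 4 < 0, confirming a maximum.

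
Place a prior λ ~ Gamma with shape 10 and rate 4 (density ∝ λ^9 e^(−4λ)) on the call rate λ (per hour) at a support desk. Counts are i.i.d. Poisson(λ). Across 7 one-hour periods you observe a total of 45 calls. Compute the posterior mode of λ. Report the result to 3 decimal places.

λ̂_MAP = 4.909

Σxᵢ = 45, n = 7.
Posterior ∝ λ^9e^(−4λ) · λ^45e^(−7λ) = λ^54e^(−11λ), i.e. Gamma(shape=55, rate=11).
The mode of a Gamma(a, b) with a ≥ 1 (shape–rate) is (a−1)/b = 54/11 ≈ 4.909.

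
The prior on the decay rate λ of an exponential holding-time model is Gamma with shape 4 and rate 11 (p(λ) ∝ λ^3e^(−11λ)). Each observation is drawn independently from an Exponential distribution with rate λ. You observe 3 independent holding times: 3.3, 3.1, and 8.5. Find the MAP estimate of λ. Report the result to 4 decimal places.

The Exponential(rate=λ) likelihood is ∝ λ^n e^(−λΣtᵢ). Here n = 3 and Σtᵢ = 3.3 + 3.1 + 8.5 = 14.9.
Posterior ∝ λ^3e^(−11λ) · λ^3e^(−14.9λ) = λ^6e^(−25.9λ), i.e. Gamma(7, 25.9).
Mode = (a−1)/b = 6/25.9 ≈ 0.2317.

λ̂_MAP = 0.2317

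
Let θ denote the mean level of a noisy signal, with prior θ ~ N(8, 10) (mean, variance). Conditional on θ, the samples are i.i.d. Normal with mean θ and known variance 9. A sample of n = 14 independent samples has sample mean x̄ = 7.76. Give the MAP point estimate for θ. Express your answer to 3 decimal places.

θ̂_MAP = 7.774

n = 14, x̄ = 7.76.
For a Normal prior and Normal likelihood with known variance, the posterior is Normal; its mode equals its mean, the precision-weighted average.
Prior precision 1/σ₀² = 1/10 = 0.1; data precision n/σ² = 14/9.
θ̂ = (0.1·8 + (14/9)·7.76) / (0.1 + 14/9) = (2896/225)/(149/90) = 5792/745 ≈ 7.774.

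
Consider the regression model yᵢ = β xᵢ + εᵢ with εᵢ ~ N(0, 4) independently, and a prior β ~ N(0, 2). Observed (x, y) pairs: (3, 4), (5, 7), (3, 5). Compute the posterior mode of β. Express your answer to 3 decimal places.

log p(β | y) = −Σ(yᵢ − βxᵢ)²/(2·4) − β²/(2·2) + const.
Setting the derivative to zero: Σxᵢ(yᵢ − βxᵢ)/4 − β/2 = 0, so β = Σxᵢyᵢ / (Σxᵢ² + σ²/τ²).
Σxᵢyᵢ = 3·4 + 5·7 + 3·5 = 62; Σxᵢ² = 43; σ²/τ² = 2.
β̂_MAP = 62 / (43 + 2) = 62/45 ≈ 1.378.

β̂_MAP = 1.378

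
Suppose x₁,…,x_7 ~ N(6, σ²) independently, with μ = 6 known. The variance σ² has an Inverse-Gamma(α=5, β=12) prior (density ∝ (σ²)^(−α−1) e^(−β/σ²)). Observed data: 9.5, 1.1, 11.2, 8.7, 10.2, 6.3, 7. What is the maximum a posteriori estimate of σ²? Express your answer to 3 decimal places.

σ̂²_MAP = 5.964

Sum of squared deviations about the known mean: SS = (9.5−6)² + (1.1−6)² + (11.2−6)² + (8.7−6)² + (10.2−6)² + (6.3−6)² + (7−6)² = 89.32.
The Normal likelihood contributes (σ²)^(−n/2) exp(−SS/(2σ²)), so the posterior is Inverse-Gamma(α + n/2, β + SS/2) = Inverse-Gamma(8.5, 56.66).
The mode of Inverse-Gamma(a, b) is b/(a+1) = 56.66/9.5 ≈ 5.964.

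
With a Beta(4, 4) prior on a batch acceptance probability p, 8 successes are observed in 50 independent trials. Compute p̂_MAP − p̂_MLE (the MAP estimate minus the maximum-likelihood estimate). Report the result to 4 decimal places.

Posterior is Beta(12, 46); MAP = (12−1)/(58−2) = 11/56 ≈ 0.19643.
MLE ignores the prior: p̂_MLE = k/n = 8/50 ≈ 0.16000.
Difference = 11/56 − 8/50 = 51/1400 ≈ 0.0364.

MAP − MLE = 0.0364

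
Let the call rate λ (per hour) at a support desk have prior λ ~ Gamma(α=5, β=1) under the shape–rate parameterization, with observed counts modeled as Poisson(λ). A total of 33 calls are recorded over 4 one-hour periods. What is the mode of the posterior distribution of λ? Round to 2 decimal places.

λ̂_MAP = 7.40

Σxᵢ = 33, n = 4.
Posterior ∝ λ^4e^(−1λ) · λ^33e^(−4λ) = λ^37e^(−5λ), i.e. Gamma(shape=38, rate=5).
The mode of a Gamma(a, b) with a ≥ 1 (shape–rate) is (a−1)/b = 37/5 ≈ 7.40.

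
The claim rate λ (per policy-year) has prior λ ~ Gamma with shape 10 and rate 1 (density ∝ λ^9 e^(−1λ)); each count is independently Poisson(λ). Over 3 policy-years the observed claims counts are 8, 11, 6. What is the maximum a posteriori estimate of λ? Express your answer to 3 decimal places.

Σxᵢ = 8+11+6 = 25, with n = 3.
Posterior ∝ λ^9e^(−1λ) · λ^25e^(−3λ) = λ^34e^(−4λ), i.e. Gamma(shape=35, rate=4).
The mode of a Gamma(a, b) with a ≥ 1 (shape–rate) is (a−1)/b = 34/4 ≈ 8.500.

λ̂_MAP = 8.500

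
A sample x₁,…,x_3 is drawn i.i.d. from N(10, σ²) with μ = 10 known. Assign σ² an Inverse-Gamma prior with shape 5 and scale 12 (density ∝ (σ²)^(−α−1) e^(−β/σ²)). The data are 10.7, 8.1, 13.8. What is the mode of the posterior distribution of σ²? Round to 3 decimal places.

Sum of squared deviations about the known mean: SS = (10.7−10)² + (8.1−10)² + (13.8−10)² = 18.54.
The Normal likelihood contributes (σ²)^(−n/2) exp(−SS/(2σ²)), so the posterior is Inverse-Gamma(α + n/2, β + SS/2) = Inverse-Gamma(6.5, 21.27).
The mode of Inverse-Gamma(a, b) is b/(a+1) = 21.27/7.5 ≈ 2.836.

σ̂²_MAP = 2.836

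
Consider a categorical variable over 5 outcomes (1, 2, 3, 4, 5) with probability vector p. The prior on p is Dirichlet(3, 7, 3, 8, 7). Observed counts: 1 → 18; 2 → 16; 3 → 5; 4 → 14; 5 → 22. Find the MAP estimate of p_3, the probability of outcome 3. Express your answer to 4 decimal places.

MAP estimate: 0.0714

The posterior is Dirichlet(αᵢ + nᵢ) = Dirichlet(21, 23, 8, 22, 29).
For a Dirichlet(a₁,…,a_K) with all aᵢ > 1, the mode has j-th component (aⱼ − 1)/(Σaᵢ − K).
Here Σaᵢ = 103 and K = 5, so p_3 = (8 − 1)/(103 − 5) = 7/98 ≈ 0.0714.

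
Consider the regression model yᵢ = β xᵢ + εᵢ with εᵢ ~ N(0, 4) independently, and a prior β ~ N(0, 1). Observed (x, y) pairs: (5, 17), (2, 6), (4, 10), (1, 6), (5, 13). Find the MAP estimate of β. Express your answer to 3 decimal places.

β̂_MAP = 2.773

log p(β | y) = −Σ(yᵢ − βxᵢ)²/(2·4) − β²/(2·1) + const.
Setting the derivative to zero: Σxᵢ(yᵢ − βxᵢ)/4 − β/1 = 0, so β = Σxᵢyᵢ / (Σxᵢ² + σ²/τ²).
Σxᵢyᵢ = 5·17 + 2·6 + 4·10 + 1·6 + 5·13 = 208; Σxᵢ² = 71; σ²/τ² = 4.
β̂_MAP = 208 / (71 + 4) = 208/75 ≈ 2.773.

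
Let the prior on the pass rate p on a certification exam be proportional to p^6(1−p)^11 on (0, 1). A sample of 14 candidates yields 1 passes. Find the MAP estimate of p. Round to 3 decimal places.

p̂_MAP = 0.226

The prior density ∝ p^6(1−p)^11 is the kernel of Beta(7, 12).
Data: 1 success in 14 trials. The binomial likelihood contributes p(1−p)^13, so the posterior is Beta(7+1, 12+13) = Beta(8, 25).
For Beta(a, b) with a, b > 1 the mode is (a−1)/(a+b−2) = 7/31 ≈ 0.226.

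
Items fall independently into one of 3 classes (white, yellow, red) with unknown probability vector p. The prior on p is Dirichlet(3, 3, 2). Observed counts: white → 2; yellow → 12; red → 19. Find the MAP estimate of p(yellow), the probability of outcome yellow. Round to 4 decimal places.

MAP estimate of p(yellow) = 0.3684

The posterior is Dirichlet(αᵢ + nᵢ) = Dirichlet(5, 15, 21).
For a Dirichlet(a₁,…,a_K) with all aᵢ > 1, the mode has j-th component (aⱼ − 1)/(Σaᵢ − K).
Here Σaᵢ = 41 and K = 3, so p(yellow) = (15 − 1)/(41 − 3) = 14/38 ≈ 0.3684.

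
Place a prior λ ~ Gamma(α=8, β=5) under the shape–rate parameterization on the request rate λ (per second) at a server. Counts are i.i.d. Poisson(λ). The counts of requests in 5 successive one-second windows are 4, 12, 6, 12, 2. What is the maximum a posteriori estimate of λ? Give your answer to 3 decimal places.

λ̂_MAP = 4.300

Σxᵢ = 4+12+6+12+2 = 36, with n = 5.
Posterior ∝ λ^7e^(−5λ) · λ^36e^(−5λ) = λ^43e^(−10λ), i.e. Gamma(shape=44, rate=10).
The mode of a Gamma(a, b) with a ≥ 1 (shape–rate) is (a−1)/b = 43/10 ≈ 4.300.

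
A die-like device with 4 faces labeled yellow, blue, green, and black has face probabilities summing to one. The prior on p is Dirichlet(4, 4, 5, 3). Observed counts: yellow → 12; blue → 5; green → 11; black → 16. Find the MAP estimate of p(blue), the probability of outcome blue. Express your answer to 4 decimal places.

The posterior is Dirichlet(αᵢ + nᵢ) = Dirichlet(16, 9, 16, 19).
For a Dirichlet(a₁,…,a_K) with all aᵢ > 1, the mode has j-th component (aⱼ − 1)/(Σaᵢ − K).
Here Σaᵢ = 60 and K = 4, so p(blue) = (9 − 1)/(60 − 4) = 8/56 ≈ 0.1429.

MAP estimate of p(blue) = 0.1429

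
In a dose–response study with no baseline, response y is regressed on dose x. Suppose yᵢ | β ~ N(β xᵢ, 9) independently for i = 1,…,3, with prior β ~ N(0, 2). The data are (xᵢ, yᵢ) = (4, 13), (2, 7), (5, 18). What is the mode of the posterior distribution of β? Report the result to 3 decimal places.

β̂_MAP = 3.152

log p(β | y) = −Σ(yᵢ − βxᵢ)²/(2·9) − β²/(2·2) + const.
Setting the derivative to zero: Σxᵢ(yᵢ − βxᵢ)/9 − β/2 = 0, so β = Σxᵢyᵢ / (Σxᵢ² + σ²/τ²).
Σxᵢyᵢ = 4·13 + 2·7 + 5·18 = 156; Σxᵢ² = 45; σ²/τ² = 4.5.
β̂_MAP = 156 / (45 + 4.5) = 156/49.5 ≈ 3.152.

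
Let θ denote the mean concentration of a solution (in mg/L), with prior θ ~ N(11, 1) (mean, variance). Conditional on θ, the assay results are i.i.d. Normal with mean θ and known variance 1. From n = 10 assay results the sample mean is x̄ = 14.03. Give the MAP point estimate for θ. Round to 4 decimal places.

n = 10, x̄ = 14.03.
For a Normal prior and Normal likelihood with known variance, the posterior is Normal; its mode equals its mean, the precision-weighted average.
Prior precision 1/σ₀² = 1/1 = 1; data precision n/σ² = 10/1 = 10.
θ̂ = (1·11 + 10·14.03) / (1 + 10) = 151.3/11 = 1513/110 ≈ 13.7545.

θ̂_MAP = 13.7545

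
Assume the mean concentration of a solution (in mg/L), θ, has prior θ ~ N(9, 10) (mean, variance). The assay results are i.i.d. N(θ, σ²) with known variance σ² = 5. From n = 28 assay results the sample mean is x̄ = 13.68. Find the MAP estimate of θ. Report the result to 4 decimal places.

n = 28, x̄ = 13.68.
For a Normal prior and Normal likelihood with known variance, the posterior is Normal; its mode equals its mean, the precision-weighted average.
Prior precision 1/σ₀² = 1/10 = 0.1; data precision n/σ² = 28/5 = 5.6.
θ̂ = (0.1·9 + 5.6·13.68) / (0.1 + 5.6) = 77.508/5.7 = 6459/475 ≈ 13.5979.

θ̂_MAP = 13.5979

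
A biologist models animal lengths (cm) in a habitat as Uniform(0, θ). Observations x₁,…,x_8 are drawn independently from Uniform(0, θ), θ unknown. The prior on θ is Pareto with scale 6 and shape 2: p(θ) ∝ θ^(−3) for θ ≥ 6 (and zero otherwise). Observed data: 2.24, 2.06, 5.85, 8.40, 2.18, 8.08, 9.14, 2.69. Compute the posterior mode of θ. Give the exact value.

The Uniform(0, θ) likelihood is θ^(−n) for θ ≥ max(xᵢ), zero otherwise. Here max(xᵢ) = 9.14.
Posterior ∝ θ^(−3) · θ^(−8) = θ^(−11) on θ ≥ max(6, 9.14) = 9.14.
This density is strictly decreasing in θ, so the posterior mode lies at the lower boundary of the support.

θ̂_MAP = 9.14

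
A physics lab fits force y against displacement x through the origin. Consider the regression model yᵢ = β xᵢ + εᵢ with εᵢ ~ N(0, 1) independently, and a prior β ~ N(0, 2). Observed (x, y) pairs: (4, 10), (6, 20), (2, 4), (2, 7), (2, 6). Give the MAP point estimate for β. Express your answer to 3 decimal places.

β̂_MAP = 3.008

log p(β | y) = −Σ(yᵢ − βxᵢ)²/(2·1) − β²/(2·2) + const.
Setting the derivative to zero: Σxᵢ(yᵢ − βxᵢ)/1 − β/2 = 0, so β = Σxᵢyᵢ / (Σxᵢ² + σ²/τ²).
Σxᵢyᵢ = 4·10 + 6·20 + 2·4 + 2·7 + 2·6 = 194; Σxᵢ² = 64; σ²/τ² = 0.5.
β̂_MAP = 194 / (64 + 0.5) = 194/64.5 ≈ 3.008.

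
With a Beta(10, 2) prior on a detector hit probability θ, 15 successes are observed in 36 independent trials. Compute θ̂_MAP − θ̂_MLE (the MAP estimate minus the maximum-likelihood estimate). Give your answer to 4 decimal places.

MAP − MLE = 0.1051

Posterior is Beta(25, 23); MAP = (25−1)/(48−2) = 24/46 ≈ 0.52174.
MLE ignores the prior: θ̂_MLE = k/n = 15/36 ≈ 0.41667.
Difference = 24/46 − 15/36 = 29/276 ≈ 0.1051.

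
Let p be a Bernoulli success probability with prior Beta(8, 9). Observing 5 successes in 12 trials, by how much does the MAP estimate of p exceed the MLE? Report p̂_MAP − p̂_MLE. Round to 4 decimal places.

MAP − MLE = 0.0278

Posterior is Beta(13, 16); MAP = (13−1)/(29−2) = 12/27 ≈ 0.44444.
MLE ignores the prior: p̂_MLE = k/n = 5/12 ≈ 0.41667.
Difference = 12/27 − 5/12 = 1/36 ≈ 0.0278.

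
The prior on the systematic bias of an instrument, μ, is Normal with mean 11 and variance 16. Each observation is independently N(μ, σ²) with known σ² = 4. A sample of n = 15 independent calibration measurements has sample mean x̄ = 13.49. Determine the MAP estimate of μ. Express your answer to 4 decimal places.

n = 15, x̄ = 13.49.
For a Normal prior and Normal likelihood with known variance, the posterior is Normal; its mode equals its mean, the precision-weighted average.
Prior precision 1/σ₀² = 1/16 = 0.0625; data precision n/σ² = 15/4 = 3.75.
μ̂ = (0.0625·11 + 3.75·13.49) / (0.0625 + 3.75) = 51.275/3.8125 = 4102/305 ≈ 13.4492.

μ̂_MAP = 13.4492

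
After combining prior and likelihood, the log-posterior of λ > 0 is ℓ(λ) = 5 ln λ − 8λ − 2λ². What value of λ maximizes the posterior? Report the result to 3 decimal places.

λ̂_MAP = 0.500

ℓ'(λ) = 5/λ − 8 − 4λ. Setting this to zero and multiplying by λ: 4λ² + 8λ − 5 = 0.
λ = (−8 + √(8² + 4·4·5)) / (2·4) = (−8 + √144) / 8 = (−8 + 12)/8 = 1/2.
ℓ''(λ) = −5/λ² − 4 < 0, confirming a maximum.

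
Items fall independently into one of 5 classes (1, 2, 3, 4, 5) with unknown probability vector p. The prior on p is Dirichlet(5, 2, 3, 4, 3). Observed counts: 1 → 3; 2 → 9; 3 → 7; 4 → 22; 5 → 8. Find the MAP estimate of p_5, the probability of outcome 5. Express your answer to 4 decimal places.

MAP estimate: 0.1639

The posterior is Dirichlet(αᵢ + nᵢ) = Dirichlet(8, 11, 10, 26, 11).
For a Dirichlet(a₁,…,a_K) with all aᵢ > 1, the mode has j-th component (aⱼ − 1)/(Σaᵢ − K).
Here Σaᵢ = 66 and K = 5, so p_5 = (11 − 1)/(66 − 5) = 10/61 ≈ 0.1639.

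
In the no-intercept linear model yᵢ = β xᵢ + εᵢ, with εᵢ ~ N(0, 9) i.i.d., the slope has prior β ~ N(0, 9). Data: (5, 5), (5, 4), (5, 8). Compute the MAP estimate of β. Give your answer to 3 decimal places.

β̂_MAP = 1.118

log p(β | y) = −Σ(yᵢ − βxᵢ)²/(2·9) − β²/(2·9) + const.
Setting the derivative to zero: Σxᵢ(yᵢ − βxᵢ)/9 − β/9 = 0, so β = Σxᵢyᵢ / (Σxᵢ² + σ²/τ²).
Σxᵢyᵢ = 5·5 + 5·4 + 5·8 = 85; Σxᵢ² = 75; σ²/τ² = 1.
β̂_MAP = 85 / (75 + 1) = 85/76 ≈ 1.118.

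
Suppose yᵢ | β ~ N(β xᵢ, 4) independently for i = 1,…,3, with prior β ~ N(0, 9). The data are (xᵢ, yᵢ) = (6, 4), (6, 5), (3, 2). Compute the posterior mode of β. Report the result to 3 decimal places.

β̂_MAP = 0.737

log p(β | y) = −Σ(yᵢ − βxᵢ)²/(2·4) − β²/(2·9) + const.
Setting the derivative to zero: Σxᵢ(yᵢ − βxᵢ)/4 − β/9 = 0, so β = Σxᵢyᵢ / (Σxᵢ² + σ²/τ²).
Σxᵢyᵢ = 6·4 + 6·5 + 3·2 = 60; Σxᵢ² = 81; σ²/τ² = 4/9.
β̂_MAP = 60 / (81 + 4/9) = 60/(733/9) = 540/733 ≈ 0.737.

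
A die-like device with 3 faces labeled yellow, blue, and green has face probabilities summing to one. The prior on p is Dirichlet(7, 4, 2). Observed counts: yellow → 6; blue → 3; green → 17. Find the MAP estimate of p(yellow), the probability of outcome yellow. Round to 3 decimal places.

The posterior is Dirichlet(αᵢ + nᵢ) = Dirichlet(13, 7, 19).
For a Dirichlet(a₁,…,a_K) with all aᵢ > 1, the mode has j-th component (aⱼ − 1)/(Σaᵢ − K).
Here Σaᵢ = 39 and K = 3, so p(yellow) = (13 − 1)/(39 − 3) = 12/36 ≈ 0.333.

MAP estimate of p(yellow) = 0.333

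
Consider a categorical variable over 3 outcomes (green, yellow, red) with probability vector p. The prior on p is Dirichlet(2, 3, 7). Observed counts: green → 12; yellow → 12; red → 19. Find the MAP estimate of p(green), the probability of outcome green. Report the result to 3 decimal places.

The posterior is Dirichlet(αᵢ + nᵢ) = Dirichlet(14, 15, 26).
For a Dirichlet(a₁,…,a_K) with all aᵢ > 1, the mode has j-th component (aⱼ − 1)/(Σaᵢ − K).
Here Σaᵢ = 55 and K = 3, so p(green) = (14 − 1)/(55 − 3) = 13/52 ≈ 0.250.

MAP estimate of p(green) = 0.250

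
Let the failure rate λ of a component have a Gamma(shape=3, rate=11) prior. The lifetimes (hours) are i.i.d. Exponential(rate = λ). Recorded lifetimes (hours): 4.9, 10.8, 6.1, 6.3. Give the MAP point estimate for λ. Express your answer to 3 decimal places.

The Exponential(rate=λ) likelihood is ∝ λ^n e^(−λΣtᵢ). Here n = 4 and Σtᵢ = 4.9 + 10.8 + 6.1 + 6.3 = 28.1.
Posterior ∝ λ^2e^(−11λ) · λ^4e^(−28.1λ) = λ^6e^(−39.1λ), i.e. Gamma(7, 39.1).
Mode = (a−1)/b = 6/39.1 ≈ 0.153.

λ̂_MAP = 0.153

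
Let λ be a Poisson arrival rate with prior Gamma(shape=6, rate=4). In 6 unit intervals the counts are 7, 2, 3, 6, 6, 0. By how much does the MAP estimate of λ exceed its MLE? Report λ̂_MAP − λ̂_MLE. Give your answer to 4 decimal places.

MAP − MLE = -1.1000

Σxᵢ = 24. Posterior is Gamma(30, 10); MAP = (30−1)/10 = 29/10 ≈ 2.90000.
MLE = x̄ = 24/6 ≈ 4.00000.
Difference = 29/10 − 24/6 = -11/10 ≈ -1.1000.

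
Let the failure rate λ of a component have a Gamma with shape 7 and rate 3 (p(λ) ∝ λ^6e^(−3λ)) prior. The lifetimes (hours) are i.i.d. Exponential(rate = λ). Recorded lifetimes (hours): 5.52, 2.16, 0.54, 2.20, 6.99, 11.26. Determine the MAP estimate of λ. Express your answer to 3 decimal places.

λ̂_MAP = 0.379

The Exponential(rate=λ) likelihood is ∝ λ^n e^(−λΣtᵢ). Here n = 6 and Σtᵢ = 5.52 + 2.16 + 0.54 + 2.20 + 6.99 + 11.26 = 28.67.
Posterior ∝ λ^6e^(−3λ) · λ^6e^(−28.67λ) = λ^12e^(−31.67λ), i.e. Gamma(13, 31.67).
Mode = (a−1)/b = 12/31.67 ≈ 0.379.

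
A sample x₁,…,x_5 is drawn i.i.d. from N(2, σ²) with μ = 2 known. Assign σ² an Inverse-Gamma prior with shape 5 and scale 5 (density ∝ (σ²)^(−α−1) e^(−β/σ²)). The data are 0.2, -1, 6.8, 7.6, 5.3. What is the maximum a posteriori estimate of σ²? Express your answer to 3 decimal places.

Sum of squared deviations about the known mean: SS = (0.2−2)² + (-1−2)² + (6.8−2)² + (7.6−2)² + (5.3−2)² = 77.53.
The Normal likelihood contributes (σ²)^(−n/2) exp(−SS/(2σ²)), so the posterior is Inverse-Gamma(α + n/2, β + SS/2) = Inverse-Gamma(7.5, 43.765).
The mode of Inverse-Gamma(a, b) is b/(a+1) = 43.765/8.5 ≈ 5.149.

σ̂²_MAP = 5.149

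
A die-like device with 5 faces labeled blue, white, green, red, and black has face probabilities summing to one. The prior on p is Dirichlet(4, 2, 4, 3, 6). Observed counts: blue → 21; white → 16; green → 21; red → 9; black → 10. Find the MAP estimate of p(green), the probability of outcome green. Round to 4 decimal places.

The posterior is Dirichlet(αᵢ + nᵢ) = Dirichlet(25, 18, 25, 12, 16).
For a Dirichlet(a₁,…,a_K) with all aᵢ > 1, the mode has j-th component (aⱼ − 1)/(Σaᵢ − K).
Here Σaᵢ = 96 and K = 5, so p(green) = (25 − 1)/(96 − 5) = 24/91 ≈ 0.2637.

MAP estimate of p(green) = 0.2637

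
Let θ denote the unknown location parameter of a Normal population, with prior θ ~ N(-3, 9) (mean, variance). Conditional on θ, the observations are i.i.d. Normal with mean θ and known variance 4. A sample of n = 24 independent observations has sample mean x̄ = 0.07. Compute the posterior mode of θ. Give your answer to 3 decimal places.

θ̂_MAP = 0.014

n = 24, x̄ = 0.07.
For a Normal prior and Normal likelihood with known variance, the posterior is Normal; its mode equals its mean, the precision-weighted average.
Prior precision 1/σ₀² = 1/9; data precision n/σ² = 24/4 = 6.
θ̂ = ((1/9)·(-3) + 6·0.07) / (1/9 + 6) = (13/150)/(55/9) = 39/2750 ≈ 0.014.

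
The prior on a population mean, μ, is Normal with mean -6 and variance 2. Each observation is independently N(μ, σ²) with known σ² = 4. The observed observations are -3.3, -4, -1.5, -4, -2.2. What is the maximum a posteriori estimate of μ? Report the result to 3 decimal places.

n = 5; x̄ = ((-3.3) + (-4) + (-1.5) + (-4) + (-2.2))/5 = -15/5 = -3.
For a Normal prior and Normal likelihood with known variance, the posterior is Normal; its mode equals its mean, the precision-weighted average.
Prior precision 1/σ₀² = 1/2 = 0.5; data precision n/σ² = 5/4 = 1.25.
μ̂ = (0.5·(-6) + 1.25·(-3)) / (0.5 + 1.25) = (-6.75)/1.75 = -27/7 ≈ -3.857.

μ̂_MAP = -3.857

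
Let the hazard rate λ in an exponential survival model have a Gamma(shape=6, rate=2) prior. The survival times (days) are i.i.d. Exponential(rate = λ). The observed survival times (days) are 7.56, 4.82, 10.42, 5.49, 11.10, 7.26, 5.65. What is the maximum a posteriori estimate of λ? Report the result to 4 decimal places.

The Exponential(rate=λ) likelihood is ∝ λ^n e^(−λΣtᵢ). Here n = 7 and Σtᵢ = 7.56 + 4.82 + 10.42 + 5.49 + 11.10 + 7.26 + 5.65 = 52.30.
Posterior ∝ λ^5e^(−2λ) · λ^7e^(−52.30λ) = λ^12e^(−54.30λ), i.e. Gamma(13, 54.30).
Mode = (a−1)/b = 12/54.30 ≈ 0.2210.

λ̂_MAP = 0.2210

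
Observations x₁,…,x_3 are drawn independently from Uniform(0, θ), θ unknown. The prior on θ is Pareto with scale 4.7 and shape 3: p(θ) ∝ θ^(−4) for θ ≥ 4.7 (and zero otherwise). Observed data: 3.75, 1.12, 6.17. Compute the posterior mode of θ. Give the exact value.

θ̂_MAP = 6.17

The Uniform(0, θ) likelihood is θ^(−n) for θ ≥ max(xᵢ), zero otherwise. Here max(xᵢ) = 6.17.
Posterior ∝ θ^(−4) · θ^(−3) = θ^(−7) on θ ≥ max(4.7, 6.17) = 6.17.
This density is strictly decreasing in θ, so the posterior mode lies at the lower boundary of the support.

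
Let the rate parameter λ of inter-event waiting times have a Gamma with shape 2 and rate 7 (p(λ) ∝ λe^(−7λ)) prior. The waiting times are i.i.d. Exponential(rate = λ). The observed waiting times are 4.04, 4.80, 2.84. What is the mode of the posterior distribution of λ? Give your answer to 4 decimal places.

λ̂_MAP = 0.2141

The Exponential(rate=λ) likelihood is ∝ λ^n e^(−λΣtᵢ). Here n = 3 and Σtᵢ = 4.04 + 4.80 + 2.84 = 11.68.
Posterior ∝ λe^(−7λ) · λ^3e^(−11.68λ) = λ^4e^(−18.68λ), i.e. Gamma(5, 18.68).
Mode = (a−1)/b = 4/18.68 ≈ 0.2141.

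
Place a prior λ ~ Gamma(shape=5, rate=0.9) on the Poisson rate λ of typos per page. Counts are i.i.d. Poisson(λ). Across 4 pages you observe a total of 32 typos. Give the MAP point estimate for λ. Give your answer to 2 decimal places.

Σxᵢ = 32, n = 4.
Posterior ∝ λ^4e^(−0.9λ) · λ^32e^(−4λ) = λ^36e^(−4.9λ), i.e. Gamma(shape=37, rate=4.9).
The mode of a Gamma(a, b) with a ≥ 1 (shape–rate) is (a−1)/b = 36/4.9 ≈ 7.35.

λ̂_MAP = 7.35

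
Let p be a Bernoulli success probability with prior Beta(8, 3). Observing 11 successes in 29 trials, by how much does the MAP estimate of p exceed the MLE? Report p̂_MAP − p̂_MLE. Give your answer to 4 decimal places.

Posterior is Beta(19, 21); MAP = (19−1)/(40−2) = 18/38 ≈ 0.47368.
MLE ignores the prior: p̂_MLE = k/n = 11/29 ≈ 0.37931.
Difference = 18/38 − 11/29 = 52/551 ≈ 0.0944.

MAP − MLE = 0.0944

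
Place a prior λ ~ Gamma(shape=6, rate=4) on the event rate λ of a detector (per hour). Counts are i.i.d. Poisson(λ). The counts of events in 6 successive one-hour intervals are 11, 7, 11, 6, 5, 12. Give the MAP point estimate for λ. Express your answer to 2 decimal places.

Σxᵢ = 11+7+11+6+5+12 = 52, with n = 6.
Posterior ∝ λ^5e^(−4λ) · λ^52e^(−6λ) = λ^57e^(−10λ), i.e. Gamma(shape=58, rate=10).
The mode of a Gamma(a, b) with a ≥ 1 (shape–rate) is (a−1)/b = 57/10 ≈ 5.70.

λ̂_MAP = 5.70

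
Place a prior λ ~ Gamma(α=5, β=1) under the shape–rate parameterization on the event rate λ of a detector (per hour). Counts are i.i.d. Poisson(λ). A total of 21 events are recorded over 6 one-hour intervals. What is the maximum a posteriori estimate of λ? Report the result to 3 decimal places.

λ̂_MAP = 3.571

Σxᵢ = 21, n = 6.
Posterior ∝ λ^4e^(−1λ) · λ^21e^(−6λ) = λ^25e^(−7λ), i.e. Gamma(shape=26, rate=7).
The mode of a Gamma(a, b) with a ≥ 1 (shape–rate) is (a−1)/b = 25/7 ≈ 3.571.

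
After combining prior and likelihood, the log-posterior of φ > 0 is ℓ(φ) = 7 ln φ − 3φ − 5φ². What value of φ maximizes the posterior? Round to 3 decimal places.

φ̂_MAP = 0.700

ℓ'(φ) = 7/φ − 3 − 10φ. Setting this to zero and multiplying by φ: 10φ² + 3φ − 7 = 0.
φ = (−3 + √(3² + 4·10·7)) / (2·10) = (−3 + √289) / 20 = (−3 + 17)/20 = 7/10.
ℓ''(φ) = −7/φ² − 10 < 0, confirming a maximum.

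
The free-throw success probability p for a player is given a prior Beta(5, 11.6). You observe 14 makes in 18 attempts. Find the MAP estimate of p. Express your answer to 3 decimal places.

p̂_MAP = 0.552

Prior: Beta(5, 11.6).
Data: 14 successes in 18 trials. The binomial likelihood contributes p^14(1−p)^4, so the posterior is Beta(5+14, 11.6+4) = Beta(19, 15.6).
For Beta(a, b) with a, b > 1 the mode is (a−1)/(a+b−2) = 18/32.6 ≈ 0.552.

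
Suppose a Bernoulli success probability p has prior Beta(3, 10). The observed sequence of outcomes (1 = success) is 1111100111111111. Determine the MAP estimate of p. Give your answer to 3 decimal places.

Prior: Beta(3, 10).
Data: 14 successes in 16 trials (from the sequence). The binomial likelihood contributes p^14(1−p)^2, so the posterior is Beta(3+14, 10+2) = Beta(17, 12).
For Beta(a, b) with a, b > 1 the mode is (a−1)/(a+b−2) = 16/27 ≈ 0.593.

p̂_MAP = 0.593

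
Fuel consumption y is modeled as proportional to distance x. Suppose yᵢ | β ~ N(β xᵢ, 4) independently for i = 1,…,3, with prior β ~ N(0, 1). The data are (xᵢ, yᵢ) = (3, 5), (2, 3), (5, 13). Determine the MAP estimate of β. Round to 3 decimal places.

log p(β | y) = −Σ(yᵢ − βxᵢ)²/(2·4) − β²/(2·1) + const.
Setting the derivative to zero: Σxᵢ(yᵢ − βxᵢ)/4 − β/1 = 0, so β = Σxᵢyᵢ / (Σxᵢ² + σ²/τ²).
Σxᵢyᵢ = 3·5 + 2·3 + 5·13 = 86; Σxᵢ² = 38; σ²/τ² = 4.
β̂_MAP = 86 / (38 + 4) = 86/42 ≈ 2.048.

β̂_MAP = 2.048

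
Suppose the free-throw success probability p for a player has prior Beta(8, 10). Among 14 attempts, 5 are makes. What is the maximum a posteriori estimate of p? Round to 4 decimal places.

p̂_MAP = 0.4000

Prior: Beta(8, 10).
Data: 5 successes in 14 trials. The binomial likelihood contributes p^5(1−p)^9, so the posterior is Beta(8+5, 10+9) = Beta(13, 19).
For Beta(a, b) with a, b > 1 the mode is (a−1)/(a+b−2) = 12/30 ≈ 0.4000.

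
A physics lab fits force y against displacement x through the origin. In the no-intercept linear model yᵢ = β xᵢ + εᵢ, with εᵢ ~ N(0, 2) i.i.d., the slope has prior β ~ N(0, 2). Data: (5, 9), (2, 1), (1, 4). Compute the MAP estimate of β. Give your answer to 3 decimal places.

β̂_MAP = 1.645

log p(β | y) = −Σ(yᵢ − βxᵢ)²/(2·2) − β²/(2·2) + const.
Setting the derivative to zero: Σxᵢ(yᵢ − βxᵢ)/2 − β/2 = 0, so β = Σxᵢyᵢ / (Σxᵢ² + σ²/τ²).
Σxᵢyᵢ = 5·9 + 2·1 + 1·4 = 51; Σxᵢ² = 30; σ²/τ² = 1.
β̂_MAP = 51 / (30 + 1) = 51/31 ≈ 1.645.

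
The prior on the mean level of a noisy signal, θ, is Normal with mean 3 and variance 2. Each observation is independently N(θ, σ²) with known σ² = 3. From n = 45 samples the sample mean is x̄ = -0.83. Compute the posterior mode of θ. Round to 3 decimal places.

n = 45, x̄ = -0.83.
For a Normal prior and Normal likelihood with known variance, the posterior is Normal; its mode equals its mean, the precision-weighted average.
Prior precision 1/σ₀² = 1/2 = 0.5; data precision n/σ² = 45/3 = 15.
θ̂ = (0.5·3 + 15·(-0.83)) / (0.5 + 15) = (-10.95)/15.5 = -219/310 ≈ -0.706.

θ̂_MAP = -0.706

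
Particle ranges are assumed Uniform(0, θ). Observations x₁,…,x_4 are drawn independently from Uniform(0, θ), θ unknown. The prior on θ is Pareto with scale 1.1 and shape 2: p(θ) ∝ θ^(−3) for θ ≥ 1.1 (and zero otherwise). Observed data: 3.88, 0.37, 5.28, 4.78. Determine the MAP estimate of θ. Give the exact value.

θ̂_MAP = 5.28

The Uniform(0, θ) likelihood is θ^(−n) for θ ≥ max(xᵢ), zero otherwise. Here max(xᵢ) = 5.28.
Posterior ∝ θ^(−3) · θ^(−4) = θ^(−7) on θ ≥ max(1.1, 5.28) = 5.28.
This density is strictly decreasing in θ, so the posterior mode lies at the lower boundary of the support.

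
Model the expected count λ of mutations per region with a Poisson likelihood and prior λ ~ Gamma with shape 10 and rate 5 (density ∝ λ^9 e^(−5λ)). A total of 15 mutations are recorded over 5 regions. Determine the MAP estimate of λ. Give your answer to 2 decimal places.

λ̂_MAP = 2.40

Σxᵢ = 15, n = 5.
Posterior ∝ λ^9e^(−5λ) · λ^15e^(−5λ) = λ^24e^(−10λ), i.e. Gamma(shape=25, rate=10).
The mode of a Gamma(a, b) with a ≥ 1 (shape–rate) is (a−1)/b = 24/10 ≈ 2.40.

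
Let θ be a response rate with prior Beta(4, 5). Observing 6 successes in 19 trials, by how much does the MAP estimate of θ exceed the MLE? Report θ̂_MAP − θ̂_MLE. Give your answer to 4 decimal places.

Posterior is Beta(10, 18); MAP = (10−1)/(28−2) = 9/26 ≈ 0.34615.
MLE ignores the prior: θ̂_MLE = k/n = 6/19 ≈ 0.31579.
Difference = 9/26 − 6/19 = 15/494 ≈ 0.0304.

MAP − MLE = 0.0304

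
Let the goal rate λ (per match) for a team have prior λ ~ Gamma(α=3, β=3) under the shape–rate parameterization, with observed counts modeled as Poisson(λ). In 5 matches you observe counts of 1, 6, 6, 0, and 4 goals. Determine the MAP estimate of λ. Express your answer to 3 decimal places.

λ̂_MAP = 2.375

Σxᵢ = 1+6+6+0+4 = 17, with n = 5.
Posterior ∝ λ^2e^(−3λ) · λ^17e^(−5λ) = λ^19e^(−8λ), i.e. Gamma(shape=20, rate=8).
The mode of a Gamma(a, b) with a ≥ 1 (shape–rate) is (a−1)/b = 19/8 ≈ 2.375.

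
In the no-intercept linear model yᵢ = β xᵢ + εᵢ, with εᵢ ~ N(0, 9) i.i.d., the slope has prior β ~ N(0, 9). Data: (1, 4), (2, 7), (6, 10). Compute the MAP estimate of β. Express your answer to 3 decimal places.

β̂_MAP = 1.857

log p(β | y) = −Σ(yᵢ − βxᵢ)²/(2·9) − β²/(2·9) + const.
Setting the derivative to zero: Σxᵢ(yᵢ − βxᵢ)/9 − β/9 = 0, so β = Σxᵢyᵢ / (Σxᵢ² + σ²/τ²).
Σxᵢyᵢ = 1·4 + 2·7 + 6·10 = 78; Σxᵢ² = 41; σ²/τ² = 1.
β̂_MAP = 78 / (41 + 1) = 78/42 ≈ 1.857.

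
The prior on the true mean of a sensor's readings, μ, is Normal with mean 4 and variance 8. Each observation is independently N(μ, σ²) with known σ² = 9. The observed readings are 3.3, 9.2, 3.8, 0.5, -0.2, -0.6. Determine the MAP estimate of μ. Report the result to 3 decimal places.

μ̂_MAP = 2.877

n = 6; x̄ = (3.3 + 9.2 + 3.8 + 0.5 + (-0.2) + (-0.6))/6 = 16/6 = 8/3 ≈ 2.6667.
For a Normal prior and Normal likelihood with known variance, the posterior is Normal; its mode equals its mean, the precision-weighted average.
Prior precision 1/σ₀² = 1/8 = 0.125; data precision n/σ² = 6/9 = 2/3.
μ̂ = (0.125·4 + (2/3)·(8/3)) / (0.125 + 2/3) = (41/18)/(19/24) = 164/57 ≈ 2.877.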